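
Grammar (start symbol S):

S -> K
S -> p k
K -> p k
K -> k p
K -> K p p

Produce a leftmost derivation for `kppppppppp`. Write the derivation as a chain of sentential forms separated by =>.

S => K => Kpp => Kpppp => Kpppppp => Kpppppppp => kppppppppp

S => K   [S -> K]
K => Kpp   [K -> K p p]
Kpp => Kpppp   [K -> K p p]
Kpppp => Kpppppp   [K -> K p p]
Kpppppp => Kpppppppp   [K -> K p p]
Kpppppppp => kppppppppp   [K -> k p]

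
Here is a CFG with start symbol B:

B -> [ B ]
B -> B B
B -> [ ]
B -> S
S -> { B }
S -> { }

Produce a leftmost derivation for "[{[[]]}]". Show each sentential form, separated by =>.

B => [B]   [B -> [ B ]]
[B] => [S]   [B -> S]
[S] => [{B}]   [S -> { B }]
[{B}] => [{[B]}]   [B -> [ B ]]
[{[B]}] => [{[[]]}]   [B -> [ ]]

B=>[B]=>[S]=>[{B}]=>[{[B]}]=>[{[[]]}]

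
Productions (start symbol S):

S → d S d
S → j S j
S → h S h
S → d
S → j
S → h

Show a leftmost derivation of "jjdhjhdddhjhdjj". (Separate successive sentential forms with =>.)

S => jSj => jjSjj => jjdSdjj => jjdhShdjj => jjdhjSjhdjj => jjdhjhShjhdjj => jjdhjhdSdhjhdjj => jjdhjhdddhjhdjj

S => jSj   [S → j S j]
jSj => jjSjj   [S → j S j]
jjSjj => jjdSdjj   [S → d S d]
jjdSdjj => jjdhShdjj   [S → h S h]
jjdhShdjj => jjdhjSjhdjj   [S → j S j]
jjdhjSjhdjj => jjdhjhShjhdjj   [S → h S h]
jjdhjhShjhdjj => jjdhjhdSdhjhdjj   [S → d S d]
jjdhjhdSdhjhdjj => jjdhjhdddhjhdjj   [S → d]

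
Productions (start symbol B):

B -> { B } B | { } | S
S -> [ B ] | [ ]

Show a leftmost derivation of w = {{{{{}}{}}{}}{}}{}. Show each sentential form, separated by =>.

B => {B}B => {{B}B}B => {{{B}B}B}B => {{{{B}B}B}B}B => {{{{{}}B}B}B}B => {{{{{}}{}}B}B}B => {{{{{}}{}}{}}B}B => {{{{{}}{}}{}}{}}B => {{{{{}}{}}{}}{}}{}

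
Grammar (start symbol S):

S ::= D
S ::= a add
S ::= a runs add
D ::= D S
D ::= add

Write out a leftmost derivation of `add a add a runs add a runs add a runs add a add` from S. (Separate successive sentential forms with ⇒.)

S ⇒ D ⇒ D S ⇒ D S S ⇒ D S S S ⇒ D S S S S ⇒ D S S S S S ⇒ add S S S S S ⇒ add a add S S S S ⇒ add a add a runs add S S S ⇒ add a add a runs add a runs add S S ⇒ add a add a runs add a runs add a runs add S ⇒ add a add a runs add a runs add a runs add a add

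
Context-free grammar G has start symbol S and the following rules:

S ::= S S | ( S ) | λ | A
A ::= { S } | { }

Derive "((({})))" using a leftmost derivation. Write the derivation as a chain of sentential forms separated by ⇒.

S ⇒ (S) ⇒ ((S)) ⇒ (((S))) ⇒ (((A))) ⇒ ((({S}))) ⇒ ((({})))

S ⇒ (S)   [S ::= ( S )]
(S) ⇒ ((S))   [S ::= ( S )]
((S)) ⇒ (((S)))   [S ::= ( S )]
(((S))) ⇒ (((A)))   [S ::= A]
(((A))) ⇒ ((({S})))   [A ::= { S }]
((({S}))) ⇒ ((({})))   [S ::= λ]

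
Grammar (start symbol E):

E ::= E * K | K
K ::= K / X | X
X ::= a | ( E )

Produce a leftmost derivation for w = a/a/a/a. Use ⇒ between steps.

E ⇒ K ⇒ K/X ⇒ K/X/X ⇒ K/X/X/X ⇒ X/X/X/X ⇒ a/X/X/X ⇒ a/a/X/X ⇒ a/a/a/X ⇒ a/a/a/a

E ⇒ K   [E ::= K]
K ⇒ K/X   [K ::= K / X]
K/X ⇒ K/X/X   [K ::= K / X]
K/X/X ⇒ K/X/X/X   [K ::= K / X]
K/X/X/X ⇒ X/X/X/X   [K ::= X]
X/X/X/X ⇒ a/X/X/X   [X ::= a]
a/X/X/X ⇒ a/a/X/X   [X ::= a]
a/a/X/X ⇒ a/a/a/X   [X ::= a]
a/a/a/X ⇒ a/a/a/a   [X ::= a]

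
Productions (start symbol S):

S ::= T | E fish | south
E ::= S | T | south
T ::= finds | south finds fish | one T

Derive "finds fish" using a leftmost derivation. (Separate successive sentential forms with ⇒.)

S ⇒ E fish ⇒ S fish ⇒ T fish ⇒ finds fish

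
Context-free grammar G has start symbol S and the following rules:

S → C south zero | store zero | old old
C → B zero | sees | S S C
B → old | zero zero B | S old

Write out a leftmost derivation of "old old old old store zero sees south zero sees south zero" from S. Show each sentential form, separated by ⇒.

S ⇒ C south zero ⇒ S S C south zero ⇒ old old S C south zero ⇒ old old C south zero C south zero ⇒ old old S S C south zero C south zero ⇒ old old old old S C south zero C south zero ⇒ old old old old store zero C south zero C south zero ⇒ old old old old store zero sees south zero C south zero ⇒ old old old old store zero sees south zero sees south zero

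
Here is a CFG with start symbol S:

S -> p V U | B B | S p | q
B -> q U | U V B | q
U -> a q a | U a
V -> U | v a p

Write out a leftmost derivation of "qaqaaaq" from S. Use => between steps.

S => BB   [S -> B B]
BB => qUB   [B -> q U]
qUB => qUaB   [U -> U a]
qUaB => qUaaB   [U -> U a]
qUaaB => qaqaaaB   [U -> a q a]
qaqaaaB => qaqaaaq   [B -> q]

S => BB => qUB => qUaB => qUaaB => qaqaaaB => qaqaaaq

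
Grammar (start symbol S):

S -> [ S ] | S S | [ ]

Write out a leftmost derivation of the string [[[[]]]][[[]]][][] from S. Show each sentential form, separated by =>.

S => SS => SSS => [S]SS => [[S]]SS => [[[S]]]SS => [[[[]]]]SS => [[[[]]]][S]S => [[[[]]]][[S]]S => [[[[]]]][[[]]]S => [[[[]]]][[[]]]SS => [[[[]]]][[[]]][]S => [[[[]]]][[[]]][][]

S => SS   [S -> S S]
SS => SSS   [S -> S S]
SSS => [S]SS   [S -> [ S ]]
[S]SS => [[S]]SS   [S -> [ S ]]
[[S]]SS => [[[S]]]SS   [S -> [ S ]]
[[[S]]]SS => [[[[]]]]SS   [S -> [ ]]
[[[[]]]]SS => [[[[]]]][S]S   [S -> [ S ]]
[[[[]]]][S]S => [[[[]]]][[S]]S   [S -> [ S ]]
[[[[]]]][[S]]S => [[[[]]]][[[]]]S   [S -> [ ]]
[[[[]]]][[[]]]S => [[[[]]]][[[]]]SS   [S -> S S]
[[[[]]]][[[]]]SS => [[[[]]]][[[]]][]S   [S -> [ ]]
[[[[]]]][[[]]][]S => [[[[]]]][[[]]][][]   [S -> [ ]]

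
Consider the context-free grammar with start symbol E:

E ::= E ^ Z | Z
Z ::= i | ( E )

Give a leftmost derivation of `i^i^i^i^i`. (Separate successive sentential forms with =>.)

E => E^Z => E^Z^Z => E^Z^Z^Z => E^Z^Z^Z^Z => Z^Z^Z^Z^Z => i^Z^Z^Z^Z => i^i^Z^Z^Z => i^i^i^Z^Z => i^i^i^i^Z => i^i^i^i^i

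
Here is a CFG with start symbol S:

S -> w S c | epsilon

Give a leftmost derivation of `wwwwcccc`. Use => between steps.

S => wSc   [S -> w S c]
wSc => wwScc   [S -> w S c]
wwScc => wwwSccc   [S -> w S c]
wwwSccc => wwwwScccc   [S -> w S c]
wwwwScccc => wwwwcccc   [S -> epsilon]

S => wSc => wwScc => wwwSccc => wwwwScccc => wwwwcccc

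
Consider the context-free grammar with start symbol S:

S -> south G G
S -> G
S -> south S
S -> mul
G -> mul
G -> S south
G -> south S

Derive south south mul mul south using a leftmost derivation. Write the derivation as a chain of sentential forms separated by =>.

S => G => S south => south S south => south south G G south => south south mul G south => south south mul mul south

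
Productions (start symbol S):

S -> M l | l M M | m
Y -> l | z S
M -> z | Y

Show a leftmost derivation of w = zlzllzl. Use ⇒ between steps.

S ⇒ Ml ⇒ Yl ⇒ zSl ⇒ zlMMl ⇒ zlYMl ⇒ zlzSMl ⇒ zlzMlMl ⇒ zlzYlMl ⇒ zlzllMl ⇒ zlzllzl

S ⇒ Ml   [S -> M l]
Ml ⇒ Yl   [M -> Y]
Yl ⇒ zSl   [Y -> z S]
zSl ⇒ zlMMl   [S -> l M M]
zlMMl ⇒ zlYMl   [M -> Y]
zlYMl ⇒ zlzSMl   [Y -> z S]
zlzSMl ⇒ zlzMlMl   [S -> M l]
zlzMlMl ⇒ zlzYlMl   [M -> Y]
zlzYlMl ⇒ zlzllMl   [Y -> l]
zlzllMl ⇒ zlzllzl   [M -> z]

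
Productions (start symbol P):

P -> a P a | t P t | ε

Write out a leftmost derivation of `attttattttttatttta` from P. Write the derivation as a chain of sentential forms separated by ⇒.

P ⇒ aPa   [P -> a P a]
aPa ⇒ atPta   [P -> t P t]
atPta ⇒ attPtta   [P -> t P t]
attPtta ⇒ atttPttta   [P -> t P t]
atttPttta ⇒ attttPtttta   [P -> t P t]
attttPtttta ⇒ attttaPatttta   [P -> a P a]
attttaPatttta ⇒ attttatPtatttta   [P -> t P t]
attttatPtatttta ⇒ attttattPttatttta   [P -> t P t]
attttattPttatttta ⇒ attttatttPtttatttta   [P -> t P t]
attttatttPtttatttta ⇒ attttattttttatttta   [P -> ε]

P⇒aPa⇒atPta⇒attPtta⇒atttPttta⇒attttPtttta⇒attttaPatttta⇒attttatPtatttta⇒attttattPttatttta⇒attttatttPtttatttta⇒attttattttttatttta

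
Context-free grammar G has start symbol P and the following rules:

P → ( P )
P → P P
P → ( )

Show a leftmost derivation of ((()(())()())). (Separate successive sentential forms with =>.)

P => (P) => ((P)) => ((PP)) => ((()P)) => ((()PP)) => ((()PPP)) => ((()(P)PP)) => ((()(())PP)) => ((()(())()P)) => ((()(())()()))

P => (P)   [P → ( P )]
(P) => ((P))   [P → ( P )]
((P)) => ((PP))   [P → P P]
((PP)) => ((()P))   [P → ( )]
((()P)) => ((()PP))   [P → P P]
((()PP)) => ((()PPP))   [P → P P]
((()PPP)) => ((()(P)PP))   [P → ( P )]
((()(P)PP)) => ((()(())PP))   [P → ( )]
((()(())PP)) => ((()(())()P))   [P → ( )]
((()(())()P)) => ((()(())()()))   [P → ( )]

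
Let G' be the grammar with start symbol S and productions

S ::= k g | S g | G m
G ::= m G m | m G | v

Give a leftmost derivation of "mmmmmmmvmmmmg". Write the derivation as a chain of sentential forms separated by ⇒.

S ⇒ Sg ⇒ Gmg ⇒ mGmg ⇒ mmGmmg ⇒ mmmGmmg ⇒ mmmmGmmg ⇒ mmmmmGmmmg ⇒ mmmmmmGmmmmg ⇒ mmmmmmmGmmmmg ⇒ mmmmmmmvmmmmg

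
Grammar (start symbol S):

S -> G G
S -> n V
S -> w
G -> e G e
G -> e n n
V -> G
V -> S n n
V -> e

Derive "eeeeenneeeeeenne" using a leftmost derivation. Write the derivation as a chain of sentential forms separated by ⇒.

S ⇒ GG   [S -> G G]
GG ⇒ eGeG   [G -> e G e]
eGeG ⇒ eeGeeG   [G -> e G e]
eeGeeG ⇒ eeeGeeeG   [G -> e G e]
eeeGeeeG ⇒ eeeeGeeeeG   [G -> e G e]
eeeeGeeeeG ⇒ eeeeenneeeeG   [G -> e n n]
eeeeenneeeeG ⇒ eeeeenneeeeeGe   [G -> e G e]
eeeeenneeeeeGe ⇒ eeeeenneeeeeenne   [G -> e n n]

S⇒GG⇒eGeG⇒eeGeeG⇒eeeGeeeG⇒eeeeGeeeeG⇒eeeeenneeeeG⇒eeeeenneeeeeGe⇒eeeeenneeeeeenne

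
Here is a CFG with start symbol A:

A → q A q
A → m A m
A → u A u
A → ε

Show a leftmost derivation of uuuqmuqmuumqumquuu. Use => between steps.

A => uAu => uuAuu => uuuAuuu => uuuqAquuu => uuuqmAmquuu => uuuqmuAumquuu => uuuqmuqAqumquuu => uuuqmuqmAmqumquuu => uuuqmuqmuAumqumquuu => uuuqmuqmuumqumquuu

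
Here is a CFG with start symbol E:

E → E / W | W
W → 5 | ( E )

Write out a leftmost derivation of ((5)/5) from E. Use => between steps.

E => W   [E → W]
W => (E)   [W → ( E )]
(E) => (E/W)   [E → E / W]
(E/W) => (W/W)   [E → W]
(W/W) => ((E)/W)   [W → ( E )]
((E)/W) => ((W)/W)   [E → W]
((W)/W) => ((5)/W)   [W → 5]
((5)/W) => ((5)/5)   [W → 5]

E=>W=>(E)=>(E/W)=>(W/W)=>((E)/W)=>((W)/W)=>((5)/W)=>((5)/5)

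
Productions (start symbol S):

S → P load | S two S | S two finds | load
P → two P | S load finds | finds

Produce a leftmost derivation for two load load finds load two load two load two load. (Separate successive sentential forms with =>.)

S => S two S => S two S two S => S two S two S two S => P load two S two S two S => two P load two S two S two S => two S load finds load two S two S two S => two load load finds load two S two S two S => two load load finds load two load two S two S => two load load finds load two load two load two S => two load load finds load two load two load two load

S => S two S   [S → S two S]
S two S => S two S two S   [S → S two S]
S two S two S => S two S two S two S   [S → S two S]
S two S two S two S => P load two S two S two S   [S → P load]
P load two S two S two S => two P load two S two S two S   [P → two P]
two P load two S two S two S => two S load finds load two S two S two S   [P → S load finds]
two S load finds load two S two S two S => two load load finds load two S two S two S   [S → load]
two load load finds load two S two S two S => two load load finds load two load two S two S   [S → load]
two load load finds load two load two S two S => two load load finds load two load two load two S   [S → load]
two load load finds load two load two load two S => two load load finds load two load two load two load   [S → load]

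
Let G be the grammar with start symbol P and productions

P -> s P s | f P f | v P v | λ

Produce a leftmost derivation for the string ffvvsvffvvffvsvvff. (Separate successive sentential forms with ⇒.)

P ⇒ fPf ⇒ ffPff ⇒ ffvPvff ⇒ ffvvPvvff ⇒ ffvvsPsvvff ⇒ ffvvsvPvsvvff ⇒ ffvvsvfPfvsvvff ⇒ ffvvsvffPffvsvvff ⇒ ffvvsvffvPvffvsvvff ⇒ ffvvsvffvvffvsvvff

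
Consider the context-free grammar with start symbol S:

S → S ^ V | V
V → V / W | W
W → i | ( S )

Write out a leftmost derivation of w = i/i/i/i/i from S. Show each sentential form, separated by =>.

S => V => V/W => V/W/W => V/W/W/W => V/W/W/W/W => W/W/W/W/W => i/W/W/W/W => i/i/W/W/W => i/i/i/W/W => i/i/i/i/W => i/i/i/i/i

S => V   [S → V]
V => V/W   [V → V / W]
V/W => V/W/W   [V → V / W]
V/W/W => V/W/W/W   [V → V / W]
V/W/W/W => V/W/W/W/W   [V → V / W]
V/W/W/W/W => W/W/W/W/W   [V → W]
W/W/W/W/W => i/W/W/W/W   [W → i]
i/W/W/W/W => i/i/W/W/W   [W → i]
i/i/W/W/W => i/i/i/W/W   [W → i]
i/i/i/W/W => i/i/i/i/W   [W → i]
i/i/i/i/W => i/i/i/i/i   [W → i]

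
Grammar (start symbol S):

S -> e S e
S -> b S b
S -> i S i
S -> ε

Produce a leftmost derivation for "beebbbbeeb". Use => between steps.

S=>bSb=>beSeb=>beeSeeb=>beebSbeeb=>beebbSbbeeb=>beebbbbeeb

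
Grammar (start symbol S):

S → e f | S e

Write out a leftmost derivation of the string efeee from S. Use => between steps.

S => Se => See => Seee => efeee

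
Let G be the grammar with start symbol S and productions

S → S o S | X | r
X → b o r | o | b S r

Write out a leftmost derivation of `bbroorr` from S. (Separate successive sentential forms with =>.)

S => X   [S → X]
X => bSr   [X → b S r]
bSr => bXr   [S → X]
bXr => bbSrr   [X → b S r]
bbSrr => bbSoSrr   [S → S o S]
bbSoSrr => bbroSrr   [S → r]
bbroSrr => bbroXrr   [S → X]
bbroXrr => bbroorr   [X → o]

S => X => bSr => bXr => bbSrr => bbSoSrr => bbroSrr => bbroXrr => bbroorr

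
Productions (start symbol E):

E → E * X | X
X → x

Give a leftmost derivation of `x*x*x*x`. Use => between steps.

E=>E*X=>E*X*X=>E*X*X*X=>X*X*X*X=>x*X*X*X=>x*x*X*X=>x*x*x*X=>x*x*x*x

E => E*X   [E → E * X]
E*X => E*X*X   [E → E * X]
E*X*X => E*X*X*X   [E → E * X]
E*X*X*X => X*X*X*X   [E → X]
X*X*X*X => x*X*X*X   [X → x]
x*X*X*X => x*x*X*X   [X → x]
x*x*X*X => x*x*x*X   [X → x]
x*x*x*X => x*x*x*x   [X → x]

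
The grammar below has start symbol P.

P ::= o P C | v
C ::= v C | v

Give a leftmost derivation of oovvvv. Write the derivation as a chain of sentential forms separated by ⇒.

P ⇒ oPC   [P ::= o P C]
oPC ⇒ ooPCC   [P ::= o P C]
ooPCC ⇒ oovCC   [P ::= v]
oovCC ⇒ oovvCC   [C ::= v C]
oovvCC ⇒ oovvvC   [C ::= v]
oovvvC ⇒ oovvvv   [C ::= v]

P ⇒ oPC ⇒ ooPCC ⇒ oovCC ⇒ oovvCC ⇒ oovvvC ⇒ oovvvv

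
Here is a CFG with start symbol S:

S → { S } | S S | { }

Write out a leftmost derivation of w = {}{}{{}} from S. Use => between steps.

S => SS   [S → S S]
SS => {}S   [S → { }]
{}S => {}SS   [S → S S]
{}SS => {}{}S   [S → { }]
{}{}S => {}{}{S}   [S → { S }]
{}{}{S} => {}{}{{}}   [S → { }]

S => SS => {}S => {}SS => {}{}S => {}{}{S} => {}{}{{}}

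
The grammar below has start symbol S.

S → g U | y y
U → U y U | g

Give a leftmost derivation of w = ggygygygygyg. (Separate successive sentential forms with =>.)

S => gU => gUyU => gUyUyU => gUyUyUyU => gUyUyUyUyU => gUyUyUyUyUyU => ggyUyUyUyUyU => ggygyUyUyUyU => ggygygyUyUyU => ggygygygyUyU => ggygygygygyU => ggygygygygyg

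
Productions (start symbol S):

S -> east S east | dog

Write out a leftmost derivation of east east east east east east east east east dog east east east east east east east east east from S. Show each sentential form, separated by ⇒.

S ⇒ east S east ⇒ east east S east east ⇒ east east east S east east east ⇒ east east east east S east east east east ⇒ east east east east east S east east east east east ⇒ east east east east east east S east east east east east east ⇒ east east east east east east east S east east east east east east east ⇒ east east east east east east east east S east east east east east east east east ⇒ east east east east east east east east east S east east east east east east east east east ⇒ east east east east east east east east east dog east east east east east east east east east

S ⇒ east S east   [S -> east S east]
east S east ⇒ east east S east east   [S -> east S east]
east east S east east ⇒ east east east S east east east   [S -> east S east]
east east east S east east east ⇒ east east east east S east east east east   [S -> east S east]
east east east east S east east east east ⇒ east east east east east S east east east east east   [S -> east S east]
east east east east east S east east east east east ⇒ east east east east east east S east east east east east east   [S -> east S east]
east east east east east east S east east east east east east ⇒ east east east east east east east S east east east east east east east   [S -> east S east]
east east east east east east east S east east east east east east east ⇒ east east east east east east east east S east east east east east east east east   [S -> east S east]
east east east east east east east east S east east east east east east east east ⇒ east east east east east east east east east S east east east east east east east east east   [S -> east S east]
east east east east east east east east east S east east east east east east east east east ⇒ east east east east east east east east east dog east east east east east east east east east   [S -> dog]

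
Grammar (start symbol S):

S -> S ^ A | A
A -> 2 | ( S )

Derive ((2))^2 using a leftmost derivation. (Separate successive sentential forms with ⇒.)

S⇒S^A⇒A^A⇒(S)^A⇒(A)^A⇒((S))^A⇒((A))^A⇒((2))^A⇒((2))^2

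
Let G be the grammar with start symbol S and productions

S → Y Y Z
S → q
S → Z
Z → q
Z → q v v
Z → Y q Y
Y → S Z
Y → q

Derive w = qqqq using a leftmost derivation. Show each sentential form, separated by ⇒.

S ⇒ YYZ ⇒ SZYZ ⇒ qZYZ ⇒ qqYZ ⇒ qqqZ ⇒ qqqq

S ⇒ YYZ   [S → Y Y Z]
YYZ ⇒ SZYZ   [Y → S Z]
SZYZ ⇒ qZYZ   [S → q]
qZYZ ⇒ qqYZ   [Z → q]
qqYZ ⇒ qqqZ   [Y → q]
qqqZ ⇒ qqqq   [Z → q]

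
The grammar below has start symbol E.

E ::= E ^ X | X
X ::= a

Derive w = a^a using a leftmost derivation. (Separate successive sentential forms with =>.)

E => E^X => X^X => a^X => a^a

E => E^X   [E ::= E ^ X]
E^X => X^X   [E ::= X]
X^X => a^X   [X ::= a]
a^X => a^a   [X ::= a]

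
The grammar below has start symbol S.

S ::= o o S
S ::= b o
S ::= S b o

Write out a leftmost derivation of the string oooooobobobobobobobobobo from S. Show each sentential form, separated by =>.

S => Sbo => ooSbo => ooooSbo => ooooSbobo => ooooSbobobo => ooooSbobobobo => ooooooSbobobobo => ooooooSbobobobobo => ooooooSbobobobobobo => ooooooSbobobobobobobo => ooooooSbobobobobobobobo => oooooobobobobobobobobobo

S => Sbo   [S ::= S b o]
Sbo => ooSbo   [S ::= o o S]
ooSbo => ooooSbo   [S ::= o o S]
ooooSbo => ooooSbobo   [S ::= S b o]
ooooSbobo => ooooSbobobo   [S ::= S b o]
ooooSbobobo => ooooSbobobobo   [S ::= S b o]
ooooSbobobobo => ooooooSbobobobo   [S ::= o o S]
ooooooSbobobobo => ooooooSbobobobobo   [S ::= S b o]
ooooooSbobobobobo => ooooooSbobobobobobo   [S ::= S b o]
ooooooSbobobobobobo => ooooooSbobobobobobobo   [S ::= S b o]
ooooooSbobobobobobobo => ooooooSbobobobobobobobo   [S ::= S b o]
ooooooSbobobobobobobobo => oooooobobobobobobobobobo   [S ::= b o]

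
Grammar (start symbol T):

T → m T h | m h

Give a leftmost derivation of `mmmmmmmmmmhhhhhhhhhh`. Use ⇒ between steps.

T⇒mTh⇒mmThh⇒mmmThhh⇒mmmmThhhh⇒mmmmmThhhhh⇒mmmmmmThhhhhh⇒mmmmmmmThhhhhhh⇒mmmmmmmmThhhhhhhh⇒mmmmmmmmmThhhhhhhhh⇒mmmmmmmmmmhhhhhhhhhh

T ⇒ mTh   [T → m T h]
mTh ⇒ mmThh   [T → m T h]
mmThh ⇒ mmmThhh   [T → m T h]
mmmThhh ⇒ mmmmThhhh   [T → m T h]
mmmmThhhh ⇒ mmmmmThhhhh   [T → m T h]
mmmmmThhhhh ⇒ mmmmmmThhhhhh   [T → m T h]
mmmmmmThhhhhh ⇒ mmmmmmmThhhhhhh   [T → m T h]
mmmmmmmThhhhhhh ⇒ mmmmmmmmThhhhhhhh   [T → m T h]
mmmmmmmmThhhhhhhh ⇒ mmmmmmmmmThhhhhhhhh   [T → m T h]
mmmmmmmmmThhhhhhhhh ⇒ mmmmmmmmmmhhhhhhhhhh   [T → m h]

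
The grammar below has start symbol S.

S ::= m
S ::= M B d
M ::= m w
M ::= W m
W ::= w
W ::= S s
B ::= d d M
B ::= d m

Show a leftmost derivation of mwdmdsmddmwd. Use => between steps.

S=>MBd=>WmBd=>SsmBd=>MBdsmBd=>mwBdsmBd=>mwdmdsmBd=>mwdmdsmddMd=>mwdmdsmddmwd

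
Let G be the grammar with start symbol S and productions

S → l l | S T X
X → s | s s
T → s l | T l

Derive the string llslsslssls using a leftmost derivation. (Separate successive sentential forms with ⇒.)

S ⇒ STX ⇒ STXTX ⇒ STXTXTX ⇒ llTXTXTX ⇒ llslXTXTX ⇒ llslsTXTX ⇒ llslsslXTX ⇒ llslsslsTX ⇒ llslsslsslX ⇒ llslsslssls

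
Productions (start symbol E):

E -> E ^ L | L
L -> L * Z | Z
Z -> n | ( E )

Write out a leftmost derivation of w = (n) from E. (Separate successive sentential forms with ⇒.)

E⇒L⇒Z⇒(E)⇒(L)⇒(Z)⇒(n)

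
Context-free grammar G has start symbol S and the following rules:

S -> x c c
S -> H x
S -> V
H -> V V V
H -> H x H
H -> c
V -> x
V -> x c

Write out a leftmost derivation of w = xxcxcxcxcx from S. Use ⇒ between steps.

S ⇒ Hx   [S -> H x]
Hx ⇒ HxHx   [H -> H x H]
HxHx ⇒ HxHxHx   [H -> H x H]
HxHxHx ⇒ VVVxHxHx   [H -> V V V]
VVVxHxHx ⇒ xVVxHxHx   [V -> x]
xVVxHxHx ⇒ xxcVxHxHx   [V -> x c]
xxcVxHxHx ⇒ xxcxcxHxHx   [V -> x c]
xxcxcxHxHx ⇒ xxcxcxcxHx   [H -> c]
xxcxcxcxHx ⇒ xxcxcxcxcx   [H -> c]

S⇒Hx⇒HxHx⇒HxHxHx⇒VVVxHxHx⇒xVVxHxHx⇒xxcVxHxHx⇒xxcxcxHxHx⇒xxcxcxcxHx⇒xxcxcxcxcx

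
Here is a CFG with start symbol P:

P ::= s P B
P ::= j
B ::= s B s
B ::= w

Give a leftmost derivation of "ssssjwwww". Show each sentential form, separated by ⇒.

P ⇒ sPB ⇒ ssPBB ⇒ sssPBBB ⇒ ssssPBBBB ⇒ ssssjBBBB ⇒ ssssjwBBB ⇒ ssssjwwBB ⇒ ssssjwwwB ⇒ ssssjwwww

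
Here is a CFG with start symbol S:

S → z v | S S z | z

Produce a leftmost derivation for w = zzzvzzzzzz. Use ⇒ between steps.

S⇒SSz⇒SSzSz⇒SSzSzSz⇒zSzSzSz⇒zSSzzSzSz⇒zzSzzSzSz⇒zzzvzzSzSz⇒zzzvzzzzSz⇒zzzvzzzzzz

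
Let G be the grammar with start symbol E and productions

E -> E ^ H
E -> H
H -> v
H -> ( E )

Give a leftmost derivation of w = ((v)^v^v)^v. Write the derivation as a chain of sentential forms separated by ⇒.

E⇒E^H⇒H^H⇒(E)^H⇒(E^H)^H⇒(E^H^H)^H⇒(H^H^H)^H⇒((E)^H^H)^H⇒((H)^H^H)^H⇒((v)^H^H)^H⇒((v)^v^H)^H⇒((v)^v^v)^H⇒((v)^v^v)^v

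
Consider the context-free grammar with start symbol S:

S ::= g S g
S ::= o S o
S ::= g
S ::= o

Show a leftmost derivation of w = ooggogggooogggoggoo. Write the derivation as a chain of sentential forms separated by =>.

S => oSo   [S ::= o S o]
oSo => ooSoo   [S ::= o S o]
ooSoo => oogSgoo   [S ::= g S g]
oogSgoo => ooggSggoo   [S ::= g S g]
ooggSggoo => ooggoSoggoo   [S ::= o S o]
ooggoSoggoo => ooggogSgoggoo   [S ::= g S g]
ooggogSgoggoo => ooggoggSggoggoo   [S ::= g S g]
ooggoggSggoggoo => ooggogggSgggoggoo   [S ::= g S g]
ooggogggSgggoggoo => ooggogggoSogggoggoo   [S ::= o S o]
ooggogggoSogggoggoo => ooggogggooogggoggoo   [S ::= o]

S => oSo => ooSoo => oogSgoo => ooggSggoo => ooggoSoggoo => ooggogSgoggoo => ooggoggSggoggoo => ooggogggSgggoggoo => ooggogggoSogggoggoo => ooggogggooogggoggoo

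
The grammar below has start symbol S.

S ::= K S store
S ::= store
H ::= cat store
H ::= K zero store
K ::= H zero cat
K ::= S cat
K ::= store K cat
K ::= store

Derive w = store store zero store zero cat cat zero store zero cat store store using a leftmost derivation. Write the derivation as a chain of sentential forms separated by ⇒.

S ⇒ K S store ⇒ H zero cat S store ⇒ K zero store zero cat S store ⇒ store K cat zero store zero cat S store ⇒ store H zero cat cat zero store zero cat S store ⇒ store K zero store zero cat cat zero store zero cat S store ⇒ store store zero store zero cat cat zero store zero cat S store ⇒ store store zero store zero cat cat zero store zero cat store store

S ⇒ K S store   [S ::= K S store]
K S store ⇒ H zero cat S store   [K ::= H zero cat]
H zero cat S store ⇒ K zero store zero cat S store   [H ::= K zero store]
K zero store zero cat S store ⇒ store K cat zero store zero cat S store   [K ::= store K cat]
store K cat zero store zero cat S store ⇒ store H zero cat cat zero store zero cat S store   [K ::= H zero cat]
store H zero cat cat zero store zero cat S store ⇒ store K zero store zero cat cat zero store zero cat S store   [H ::= K zero store]
store K zero store zero cat cat zero store zero cat S store ⇒ store store zero store zero cat cat zero store zero cat S store   [K ::= store]
store store zero store zero cat cat zero store zero cat S store ⇒ store store zero store zero cat cat zero store zero cat store store   [S ::= store]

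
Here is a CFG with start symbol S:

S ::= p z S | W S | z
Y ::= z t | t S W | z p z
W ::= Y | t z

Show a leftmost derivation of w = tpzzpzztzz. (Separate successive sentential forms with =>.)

S => WS => YS => tSWS => tpzSWS => tpzWSWS => tpzYSWS => tpzzpzSWS => tpzzpzzWS => tpzzpzztzS => tpzzpzztzz

S => WS   [S ::= W S]
WS => YS   [W ::= Y]
YS => tSWS   [Y ::= t S W]
tSWS => tpzSWS   [S ::= p z S]
tpzSWS => tpzWSWS   [S ::= W S]
tpzWSWS => tpzYSWS   [W ::= Y]
tpzYSWS => tpzzpzSWS   [Y ::= z p z]
tpzzpzSWS => tpzzpzzWS   [S ::= z]
tpzzpzzWS => tpzzpzztzS   [W ::= t z]
tpzzpzztzS => tpzzpzztzz   [S ::= z]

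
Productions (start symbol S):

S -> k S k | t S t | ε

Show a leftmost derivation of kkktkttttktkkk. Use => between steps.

S => kSk => kkSkk => kkkSkkk => kkktStkkk => kkktkSktkkk => kkktktStktkkk => kkktkttSttktkkk => kkktkttttktkkk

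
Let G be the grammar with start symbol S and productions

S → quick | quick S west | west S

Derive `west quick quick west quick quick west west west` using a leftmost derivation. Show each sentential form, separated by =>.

S => west S => west quick S west => west quick quick S west west => west quick quick west S west west => west quick quick west quick S west west west => west quick quick west quick quick west west west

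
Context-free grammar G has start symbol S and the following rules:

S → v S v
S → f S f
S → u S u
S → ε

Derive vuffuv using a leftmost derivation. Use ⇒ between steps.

S⇒vSv⇒vuSuv⇒vufSfuv⇒vuffuv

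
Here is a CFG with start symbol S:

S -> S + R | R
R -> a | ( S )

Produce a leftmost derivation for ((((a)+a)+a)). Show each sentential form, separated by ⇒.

S ⇒ R   [S -> R]
R ⇒ (S)   [R -> ( S )]
(S) ⇒ (R)   [S -> R]
(R) ⇒ ((S))   [R -> ( S )]
((S)) ⇒ ((S+R))   [S -> S + R]
((S+R)) ⇒ ((R+R))   [S -> R]
((R+R)) ⇒ (((S)+R))   [R -> ( S )]
(((S)+R)) ⇒ (((S+R)+R))   [S -> S + R]
(((S+R)+R)) ⇒ (((R+R)+R))   [S -> R]
(((R+R)+R)) ⇒ ((((S)+R)+R))   [R -> ( S )]
((((S)+R)+R)) ⇒ ((((R)+R)+R))   [S -> R]
((((R)+R)+R)) ⇒ ((((a)+R)+R))   [R -> a]
((((a)+R)+R)) ⇒ ((((a)+a)+R))   [R -> a]
((((a)+a)+R)) ⇒ ((((a)+a)+a))   [R -> a]

S⇒R⇒(S)⇒(R)⇒((S))⇒((S+R))⇒((R+R))⇒(((S)+R))⇒(((S+R)+R))⇒(((R+R)+R))⇒((((S)+R)+R))⇒((((R)+R)+R))⇒((((a)+R)+R))⇒((((a)+a)+R))⇒((((a)+a)+a))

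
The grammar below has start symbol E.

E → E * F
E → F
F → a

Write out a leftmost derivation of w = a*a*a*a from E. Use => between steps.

E=>E*F=>E*F*F=>E*F*F*F=>F*F*F*F=>a*F*F*F=>a*a*F*F=>a*a*a*F=>a*a*a*a

E => E*F   [E → E * F]
E*F => E*F*F   [E → E * F]
E*F*F => E*F*F*F   [E → E * F]
E*F*F*F => F*F*F*F   [E → F]
F*F*F*F => a*F*F*F   [F → a]
a*F*F*F => a*a*F*F   [F → a]
a*a*F*F => a*a*a*F   [F → a]
a*a*a*F => a*a*a*a   [F → a]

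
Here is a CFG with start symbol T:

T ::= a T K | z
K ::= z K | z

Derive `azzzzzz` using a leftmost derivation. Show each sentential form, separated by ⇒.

T ⇒ aTK ⇒ azK ⇒ azzK ⇒ azzzK ⇒ azzzzK ⇒ azzzzzK ⇒ azzzzzz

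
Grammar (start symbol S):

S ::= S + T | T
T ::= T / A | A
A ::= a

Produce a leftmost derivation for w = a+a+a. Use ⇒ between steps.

S ⇒ S+T ⇒ S+T+T ⇒ T+T+T ⇒ A+T+T ⇒ a+T+T ⇒ a+A+T ⇒ a+a+T ⇒ a+a+A ⇒ a+a+a

S ⇒ S+T   [S ::= S + T]
S+T ⇒ S+T+T   [S ::= S + T]
S+T+T ⇒ T+T+T   [S ::= T]
T+T+T ⇒ A+T+T   [T ::= A]
A+T+T ⇒ a+T+T   [A ::= a]
a+T+T ⇒ a+A+T   [T ::= A]
a+A+T ⇒ a+a+T   [A ::= a]
a+a+T ⇒ a+a+A   [T ::= A]
a+a+A ⇒ a+a+a   [A ::= a]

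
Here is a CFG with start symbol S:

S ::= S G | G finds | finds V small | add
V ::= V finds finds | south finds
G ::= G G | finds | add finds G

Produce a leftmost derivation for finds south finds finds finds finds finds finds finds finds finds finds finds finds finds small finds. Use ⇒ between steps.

S ⇒ S G ⇒ finds V small G ⇒ finds V finds finds small G ⇒ finds V finds finds finds finds small G ⇒ finds V finds finds finds finds finds finds small G ⇒ finds V finds finds finds finds finds finds finds finds small G ⇒ finds V finds finds finds finds finds finds finds finds finds finds small G ⇒ finds V finds finds finds finds finds finds finds finds finds finds finds finds small G ⇒ finds south finds finds finds finds finds finds finds finds finds finds finds finds finds small G ⇒ finds south finds finds finds finds finds finds finds finds finds finds finds finds finds small finds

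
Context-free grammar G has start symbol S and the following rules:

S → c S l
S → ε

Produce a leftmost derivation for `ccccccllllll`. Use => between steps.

S => cSl   [S → c S l]
cSl => ccSll   [S → c S l]
ccSll => cccSlll   [S → c S l]
cccSlll => ccccSllll   [S → c S l]
ccccSllll => cccccSlllll   [S → c S l]
cccccSlllll => ccccccSllllll   [S → c S l]
ccccccSllllll => ccccccllllll   [S → ε]

S => cSl => ccSll => cccSlll => ccccSllll => cccccSlllll => ccccccSllllll => ccccccllllll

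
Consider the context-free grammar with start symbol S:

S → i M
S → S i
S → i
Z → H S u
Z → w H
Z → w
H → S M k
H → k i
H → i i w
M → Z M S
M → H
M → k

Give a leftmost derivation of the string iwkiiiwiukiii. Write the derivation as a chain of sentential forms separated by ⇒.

S⇒Si⇒iMi⇒iZMSi⇒iwHMSi⇒iwkiMSi⇒iwkiZMSSi⇒iwkiHSuMSSi⇒iwkiiiwSuMSSi⇒iwkiiiwiuMSSi⇒iwkiiiwiukSSi⇒iwkiiiwiukiSi⇒iwkiiiwiukiii

S ⇒ Si   [S → S i]
Si ⇒ iMi   [S → i M]
iMi ⇒ iZMSi   [M → Z M S]
iZMSi ⇒ iwHMSi   [Z → w H]
iwHMSi ⇒ iwkiMSi   [H → k i]
iwkiMSi ⇒ iwkiZMSSi   [M → Z M S]
iwkiZMSSi ⇒ iwkiHSuMSSi   [Z → H S u]
iwkiHSuMSSi ⇒ iwkiiiwSuMSSi   [H → i i w]
iwkiiiwSuMSSi ⇒ iwkiiiwiuMSSi   [S → i]
iwkiiiwiuMSSi ⇒ iwkiiiwiukSSi   [M → k]
iwkiiiwiukSSi ⇒ iwkiiiwiukiSi   [S → i]
iwkiiiwiukiSi ⇒ iwkiiiwiukiii   [S → i]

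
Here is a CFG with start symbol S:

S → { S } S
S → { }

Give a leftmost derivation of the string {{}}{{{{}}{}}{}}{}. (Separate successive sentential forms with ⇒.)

S ⇒ {S}S ⇒ {{}}S ⇒ {{}}{S}S ⇒ {{}}{{S}S}S ⇒ {{}}{{{S}S}S}S ⇒ {{}}{{{{}}S}S}S ⇒ {{}}{{{{}}{}}S}S ⇒ {{}}{{{{}}{}}{}}S ⇒ {{}}{{{{}}{}}{}}{}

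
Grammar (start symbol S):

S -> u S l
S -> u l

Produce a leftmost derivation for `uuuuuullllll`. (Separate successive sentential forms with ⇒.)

S⇒uSl⇒uuSll⇒uuuSlll⇒uuuuSllll⇒uuuuuSlllll⇒uuuuuullllll

S ⇒ uSl   [S -> u S l]
uSl ⇒ uuSll   [S -> u S l]
uuSll ⇒ uuuSlll   [S -> u S l]
uuuSlll ⇒ uuuuSllll   [S -> u S l]
uuuuSllll ⇒ uuuuuSlllll   [S -> u S l]
uuuuuSlllll ⇒ uuuuuullllll   [S -> u l]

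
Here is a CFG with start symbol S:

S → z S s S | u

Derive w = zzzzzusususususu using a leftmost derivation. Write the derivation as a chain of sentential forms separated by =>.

S => zSsS => zzSsSsS => zzzSsSsSsS => zzzzSsSsSsSsS => zzzzzSsSsSsSsSsS => zzzzzusSsSsSsSsS => zzzzzususSsSsSsS => zzzzzusususSsSsS => zzzzzususususSsS => zzzzzusususususS => zzzzzusususususu

S => zSsS   [S → z S s S]
zSsS => zzSsSsS   [S → z S s S]
zzSsSsS => zzzSsSsSsS   [S → z S s S]
zzzSsSsSsS => zzzzSsSsSsSsS   [S → z S s S]
zzzzSsSsSsSsS => zzzzzSsSsSsSsSsS   [S → z S s S]
zzzzzSsSsSsSsSsS => zzzzzusSsSsSsSsS   [S → u]
zzzzzusSsSsSsSsS => zzzzzususSsSsSsS   [S → u]
zzzzzususSsSsSsS => zzzzzusususSsSsS   [S → u]
zzzzzusususSsSsS => zzzzzususususSsS   [S → u]
zzzzzususususSsS => zzzzzusususususS   [S → u]
zzzzzusususususS => zzzzzusususususu   [S → u]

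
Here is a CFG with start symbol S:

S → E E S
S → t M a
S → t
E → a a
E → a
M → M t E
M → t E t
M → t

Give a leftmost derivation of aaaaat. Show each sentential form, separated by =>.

S => EES   [S → E E S]
EES => aES   [E → a]
aES => aaS   [E → a]
aaS => aaEES   [S → E E S]
aaEES => aaaES   [E → a]
aaaES => aaaaaS   [E → a a]
aaaaaS => aaaaat   [S → t]

S => EES => aES => aaS => aaEES => aaaES => aaaaaS => aaaaat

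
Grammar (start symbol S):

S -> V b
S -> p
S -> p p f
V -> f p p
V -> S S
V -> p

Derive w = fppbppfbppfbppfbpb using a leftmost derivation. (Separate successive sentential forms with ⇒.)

S ⇒ Vb   [S -> V b]
Vb ⇒ SSb   [V -> S S]
SSb ⇒ VbSb   [S -> V b]
VbSb ⇒ SSbSb   [V -> S S]
SSbSb ⇒ VbSbSb   [S -> V b]
VbSbSb ⇒ SSbSbSb   [V -> S S]
SSbSbSb ⇒ VbSbSbSb   [S -> V b]
VbSbSbSb ⇒ SSbSbSbSb   [V -> S S]
SSbSbSbSb ⇒ VbSbSbSbSb   [S -> V b]
VbSbSbSbSb ⇒ fppbSbSbSbSb   [V -> f p p]
fppbSbSbSbSb ⇒ fppbppfbSbSbSb   [S -> p p f]
fppbppfbSbSbSb ⇒ fppbppfbppfbSbSb   [S -> p p f]
fppbppfbppfbSbSb ⇒ fppbppfbppfbppfbSb   [S -> p p f]
fppbppfbppfbppfbSb ⇒ fppbppfbppfbppfbpb   [S -> p]

S ⇒ Vb ⇒ SSb ⇒ VbSb ⇒ SSbSb ⇒ VbSbSb ⇒ SSbSbSb ⇒ VbSbSbSb ⇒ SSbSbSbSb ⇒ VbSbSbSbSb ⇒ fppbSbSbSbSb ⇒ fppbppfbSbSbSb ⇒ fppbppfbppfbSbSb ⇒ fppbppfbppfbppfbSb ⇒ fppbppfbppfbppfbpb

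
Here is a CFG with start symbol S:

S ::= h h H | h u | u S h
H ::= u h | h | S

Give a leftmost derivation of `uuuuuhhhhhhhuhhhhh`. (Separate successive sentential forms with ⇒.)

S⇒uSh⇒uuShh⇒uuuShhh⇒uuuuShhhh⇒uuuuuShhhhh⇒uuuuuhhHhhhhh⇒uuuuuhhShhhhh⇒uuuuuhhhhHhhhhh⇒uuuuuhhhhShhhhh⇒uuuuuhhhhhhHhhhhh⇒uuuuuhhhhhhShhhhh⇒uuuuuhhhhhhhuhhhhh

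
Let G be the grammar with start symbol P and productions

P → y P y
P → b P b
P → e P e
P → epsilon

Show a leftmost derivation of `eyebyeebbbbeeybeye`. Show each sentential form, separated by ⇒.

P ⇒ ePe   [P → e P e]
ePe ⇒ eyPye   [P → y P y]
eyPye ⇒ eyePeye   [P → e P e]
eyePeye ⇒ eyebPbeye   [P → b P b]
eyebPbeye ⇒ eyebyPybeye   [P → y P y]
eyebyPybeye ⇒ eyebyePeybeye   [P → e P e]
eyebyePeybeye ⇒ eyebyeePeeybeye   [P → e P e]
eyebyeePeeybeye ⇒ eyebyeebPbeeybeye   [P → b P b]
eyebyeebPbeeybeye ⇒ eyebyeebbPbbeeybeye   [P → b P b]
eyebyeebbPbbeeybeye ⇒ eyebyeebbbbeeybeye   [P → epsilon]

P ⇒ ePe ⇒ eyPye ⇒ eyePeye ⇒ eyebPbeye ⇒ eyebyPybeye ⇒ eyebyePeybeye ⇒ eyebyeePeeybeye ⇒ eyebyeebPbeeybeye ⇒ eyebyeebbPbbeeybeye ⇒ eyebyeebbbbeeybeye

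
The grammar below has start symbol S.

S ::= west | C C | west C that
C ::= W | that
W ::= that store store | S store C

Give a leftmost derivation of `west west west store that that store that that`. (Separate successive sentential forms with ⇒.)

S ⇒ west C that   [S ::= west C that]
west C that ⇒ west W that   [C ::= W]
west W that ⇒ west S store C that   [W ::= S store C]
west S store C that ⇒ west west C that store C that   [S ::= west C that]
west west C that store C that ⇒ west west W that store C that   [C ::= W]
west west W that store C that ⇒ west west S store C that store C that   [W ::= S store C]
west west S store C that store C that ⇒ west west west store C that store C that   [S ::= west]
west west west store C that store C that ⇒ west west west store that that store C that   [C ::= that]
west west west store that that store C that ⇒ west west west store that that store that that   [C ::= that]

S ⇒ west C that ⇒ west W that ⇒ west S store C that ⇒ west west C that store C that ⇒ west west W that store C that ⇒ west west S store C that store C that ⇒ west west west store C that store C that ⇒ west west west store that that store C that ⇒ west west west store that that store that that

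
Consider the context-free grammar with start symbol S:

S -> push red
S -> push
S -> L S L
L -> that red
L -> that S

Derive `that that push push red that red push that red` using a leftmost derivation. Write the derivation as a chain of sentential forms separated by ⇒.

S ⇒ L S L   [S -> L S L]
L S L ⇒ that S S L   [L -> that S]
that S S L ⇒ that L S L S L   [S -> L S L]
that L S L S L ⇒ that that S S L S L   [L -> that S]
that that S S L S L ⇒ that that push S L S L   [S -> push]
that that push S L S L ⇒ that that push push red L S L   [S -> push red]
that that push push red L S L ⇒ that that push push red that red S L   [L -> that red]
that that push push red that red S L ⇒ that that push push red that red push L   [S -> push]
that that push push red that red push L ⇒ that that push push red that red push that red   [L -> that red]

S ⇒ L S L ⇒ that S S L ⇒ that L S L S L ⇒ that that S S L S L ⇒ that that push S L S L ⇒ that that push push red L S L ⇒ that that push push red that red S L ⇒ that that push push red that red push L ⇒ that that push push red that red push that red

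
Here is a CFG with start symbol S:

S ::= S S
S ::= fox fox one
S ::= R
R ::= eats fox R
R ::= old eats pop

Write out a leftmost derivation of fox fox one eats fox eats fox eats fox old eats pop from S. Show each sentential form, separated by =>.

S => S S => fox fox one S => fox fox one R => fox fox one eats fox R => fox fox one eats fox eats fox R => fox fox one eats fox eats fox eats fox R => fox fox one eats fox eats fox eats fox old eats pop

S => S S   [S ::= S S]
S S => fox fox one S   [S ::= fox fox one]
fox fox one S => fox fox one R   [S ::= R]
fox fox one R => fox fox one eats fox R   [R ::= eats fox R]
fox fox one eats fox R => fox fox one eats fox eats fox R   [R ::= eats fox R]
fox fox one eats fox eats fox R => fox fox one eats fox eats fox eats fox R   [R ::= eats fox R]
fox fox one eats fox eats fox eats fox R => fox fox one eats fox eats fox eats fox old eats pop   [R ::= old eats pop]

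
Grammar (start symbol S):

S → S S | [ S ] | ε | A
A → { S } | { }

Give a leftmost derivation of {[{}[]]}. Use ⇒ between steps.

S ⇒ A   [S → A]
A ⇒ {S}   [A → { S }]
{S} ⇒ {SS}   [S → S S]
{SS} ⇒ {[S]S}   [S → [ S ]]
{[S]S} ⇒ {[SS]S}   [S → S S]
{[SS]S} ⇒ {[AS]S}   [S → A]
{[AS]S} ⇒ {[{}S]S}   [A → { }]
{[{}S]S} ⇒ {[{}[S]]S}   [S → [ S ]]
{[{}[S]]S} ⇒ {[{}[]]S}   [S → ε]
{[{}[]]S} ⇒ {[{}[]]}   [S → ε]

S ⇒ A ⇒ {S} ⇒ {SS} ⇒ {[S]S} ⇒ {[SS]S} ⇒ {[AS]S} ⇒ {[{}S]S} ⇒ {[{}[S]]S} ⇒ {[{}[]]S} ⇒ {[{}[]]}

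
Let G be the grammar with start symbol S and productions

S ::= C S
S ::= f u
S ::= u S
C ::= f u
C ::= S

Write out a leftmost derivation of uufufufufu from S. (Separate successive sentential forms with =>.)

S => CS => SS => uSS => uCSS => uSSS => uCSSS => uSSSS => uuSSSS => uufuSSS => uufufuSS => uufufufuS => uufufufufu

S => CS   [S ::= C S]
CS => SS   [C ::= S]
SS => uSS   [S ::= u S]
uSS => uCSS   [S ::= C S]
uCSS => uSSS   [C ::= S]
uSSS => uCSSS   [S ::= C S]
uCSSS => uSSSS   [C ::= S]
uSSSS => uuSSSS   [S ::= u S]
uuSSSS => uufuSSS   [S ::= f u]
uufuSSS => uufufuSS   [S ::= f u]
uufufuSS => uufufufuS   [S ::= f u]
uufufufuS => uufufufufu   [S ::= f u]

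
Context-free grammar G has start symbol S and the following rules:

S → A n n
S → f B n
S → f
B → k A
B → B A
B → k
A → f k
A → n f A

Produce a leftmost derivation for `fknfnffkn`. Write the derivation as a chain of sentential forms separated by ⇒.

S ⇒ fBn   [S → f B n]
fBn ⇒ fkAn   [B → k A]
fkAn ⇒ fknfAn   [A → n f A]
fknfAn ⇒ fknfnfAn   [A → n f A]
fknfnfAn ⇒ fknfnffkn   [A → f k]

S ⇒ fBn ⇒ fkAn ⇒ fknfAn ⇒ fknfnfAn ⇒ fknfnffkn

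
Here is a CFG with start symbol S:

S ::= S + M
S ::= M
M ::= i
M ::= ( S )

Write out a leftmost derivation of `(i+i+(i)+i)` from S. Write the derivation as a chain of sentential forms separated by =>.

S => M => (S) => (S+M) => (S+M+M) => (S+M+M+M) => (M+M+M+M) => (i+M+M+M) => (i+i+M+M) => (i+i+(S)+M) => (i+i+(M)+M) => (i+i+(i)+M) => (i+i+(i)+i)

S => M   [S ::= M]
M => (S)   [M ::= ( S )]
(S) => (S+M)   [S ::= S + M]
(S+M) => (S+M+M)   [S ::= S + M]
(S+M+M) => (S+M+M+M)   [S ::= S + M]
(S+M+M+M) => (M+M+M+M)   [S ::= M]
(M+M+M+M) => (i+M+M+M)   [M ::= i]
(i+M+M+M) => (i+i+M+M)   [M ::= i]
(i+i+M+M) => (i+i+(S)+M)   [M ::= ( S )]
(i+i+(S)+M) => (i+i+(M)+M)   [S ::= M]
(i+i+(M)+M) => (i+i+(i)+M)   [M ::= i]
(i+i+(i)+M) => (i+i+(i)+i)   [M ::= i]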